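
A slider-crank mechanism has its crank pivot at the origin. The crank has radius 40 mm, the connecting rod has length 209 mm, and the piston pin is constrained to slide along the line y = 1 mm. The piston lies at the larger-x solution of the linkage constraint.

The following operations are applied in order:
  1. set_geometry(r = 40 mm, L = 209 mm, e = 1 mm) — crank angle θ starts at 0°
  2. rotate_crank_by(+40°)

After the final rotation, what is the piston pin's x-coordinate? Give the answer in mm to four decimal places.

set_geometry: r = 40 mm, L = 209 mm, e = 1 mm; θ ← 0°
rotate_crank_by(+40°): θ ← 0° +40° = 40°
crank pin P = (r cos θ, r sin θ) = (30.641778, 25.711504)
h = r sin θ − e = 25.711504 − 1 = 24.711504
x = r cos θ + √(L² − h²) = 30.641778 + √(43681.0 − 610.6584) = 30.641778 + 207.533953 = 238.175730

238.1757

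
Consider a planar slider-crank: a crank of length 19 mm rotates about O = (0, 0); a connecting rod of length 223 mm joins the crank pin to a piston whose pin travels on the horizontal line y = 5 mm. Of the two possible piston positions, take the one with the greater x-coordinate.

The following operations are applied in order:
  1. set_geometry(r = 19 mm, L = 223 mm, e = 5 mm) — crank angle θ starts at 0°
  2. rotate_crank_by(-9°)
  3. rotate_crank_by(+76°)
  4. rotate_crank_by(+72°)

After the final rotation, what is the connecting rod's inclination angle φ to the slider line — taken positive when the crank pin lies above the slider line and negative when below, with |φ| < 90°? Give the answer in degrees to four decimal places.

set_geometry: r = 19 mm, L = 223 mm, e = 5 mm; θ ← 0°
rotate_crank_by(-9°): θ ← 0° -9° = -9°
rotate_crank_by(+76°): θ ← -9° +76° = 67°
rotate_crank_by(+72°): θ ← 67° +72° = 139°
crank pin P = (r cos θ, r sin θ) = (-14.339482, 12.465122)
h = r sin θ − e = 12.465122 − 5 = 7.465122
sin φ = h / L = 7.465122 / 223 = 0.03347588
φ = arcsin(0.03347588) = 1.918385°

1.9184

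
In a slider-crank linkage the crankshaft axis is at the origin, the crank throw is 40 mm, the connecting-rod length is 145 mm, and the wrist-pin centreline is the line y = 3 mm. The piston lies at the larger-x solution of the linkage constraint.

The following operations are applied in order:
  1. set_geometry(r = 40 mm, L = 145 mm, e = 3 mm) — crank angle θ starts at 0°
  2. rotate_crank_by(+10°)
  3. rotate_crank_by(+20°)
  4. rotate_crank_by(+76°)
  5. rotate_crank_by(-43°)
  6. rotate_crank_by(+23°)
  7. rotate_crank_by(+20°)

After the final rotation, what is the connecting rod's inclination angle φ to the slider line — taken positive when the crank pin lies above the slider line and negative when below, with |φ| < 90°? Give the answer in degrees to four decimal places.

set_geometry: r = 40 mm, L = 145 mm, e = 3 mm; θ ← 0°
rotate_crank_by(+10°): θ ← 0° +10° = 10°
rotate_crank_by(+20°): θ ← 10° +20° = 30°
rotate_crank_by(+76°): θ ← 30° +76° = 106°
rotate_crank_by(-43°): θ ← 106° -43° = 63°
rotate_crank_by(+23°): θ ← 63° +23° = 86°
rotate_crank_by(+20°): θ ← 86° +20° = 106°
crank pin P = (r cos θ, r sin θ) = (-11.025494, 38.450468)
h = r sin θ − e = 38.450468 − 3 = 35.450468
sin φ = h / L = 35.450468 / 145 = 0.24448599
φ = arcsin(0.24448599) = 14.151459°

14.1515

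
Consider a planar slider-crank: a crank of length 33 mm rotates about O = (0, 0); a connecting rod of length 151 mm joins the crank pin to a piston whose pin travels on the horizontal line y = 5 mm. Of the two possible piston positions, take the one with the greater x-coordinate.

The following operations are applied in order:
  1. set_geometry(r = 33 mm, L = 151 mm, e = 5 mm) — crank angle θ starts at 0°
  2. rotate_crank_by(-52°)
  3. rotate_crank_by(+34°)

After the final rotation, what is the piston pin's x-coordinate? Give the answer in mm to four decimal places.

set_geometry: r = 33 mm, L = 151 mm, e = 5 mm; θ ← 0°
rotate_crank_by(-52°): θ ← 0° -52° = -52°
rotate_crank_by(+34°): θ ← -52° +34° = -18°
crank pin P = (r cos θ, r sin θ) = (31.384865, -10.197561)
h = r sin θ − e = -10.197561 − 5 = -15.197561
x = r cos θ + √(L² − h²) = 31.384865 + √(22801.0 − 230.9659) = 31.384865 + 150.233266 = 181.618131

181.6181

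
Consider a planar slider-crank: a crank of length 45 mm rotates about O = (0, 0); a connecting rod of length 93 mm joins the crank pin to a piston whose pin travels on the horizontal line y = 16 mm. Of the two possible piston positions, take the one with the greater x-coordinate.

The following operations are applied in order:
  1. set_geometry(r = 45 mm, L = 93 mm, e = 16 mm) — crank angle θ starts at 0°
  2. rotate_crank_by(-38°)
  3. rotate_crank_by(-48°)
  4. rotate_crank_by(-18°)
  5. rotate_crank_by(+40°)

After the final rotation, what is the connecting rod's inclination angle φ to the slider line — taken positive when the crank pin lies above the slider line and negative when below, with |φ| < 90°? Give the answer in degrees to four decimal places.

-37.3688

set_geometry: r = 45 mm, L = 93 mm, e = 16 mm; θ ← 0°
rotate_crank_by(-38°): θ ← 0° -38° = -38°
rotate_crank_by(-48°): θ ← -38° -48° = -86°
rotate_crank_by(-18°): θ ← -86° -18° = -104°
rotate_crank_by(+40°): θ ← -104° +40° = -64°
crank pin P = (r cos θ, r sin θ) = (19.726702, -40.445732)
h = r sin θ − e = -40.445732 − 16 = -56.445732
sin φ = h / L = -56.445732 / 93 = -0.60694336
φ = arcsin(-0.60694336) = -37.368814°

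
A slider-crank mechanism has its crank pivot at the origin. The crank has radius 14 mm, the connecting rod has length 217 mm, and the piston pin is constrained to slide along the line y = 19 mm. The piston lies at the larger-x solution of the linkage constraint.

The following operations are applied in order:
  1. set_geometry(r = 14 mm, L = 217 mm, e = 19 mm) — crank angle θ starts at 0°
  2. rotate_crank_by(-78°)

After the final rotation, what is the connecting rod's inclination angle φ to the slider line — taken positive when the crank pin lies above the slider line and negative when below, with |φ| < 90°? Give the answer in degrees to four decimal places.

-8.6654

set_geometry: r = 14 mm, L = 217 mm, e = 19 mm; θ ← 0°
rotate_crank_by(-78°): θ ← 0° -78° = -78°
crank pin P = (r cos θ, r sin θ) = (2.910764, -13.694066)
h = r sin θ − e = -13.694066 − 19 = -32.694066
sin φ = h / L = -32.694066 / 217 = -0.15066390
φ = arcsin(-0.15066390) = -8.665403°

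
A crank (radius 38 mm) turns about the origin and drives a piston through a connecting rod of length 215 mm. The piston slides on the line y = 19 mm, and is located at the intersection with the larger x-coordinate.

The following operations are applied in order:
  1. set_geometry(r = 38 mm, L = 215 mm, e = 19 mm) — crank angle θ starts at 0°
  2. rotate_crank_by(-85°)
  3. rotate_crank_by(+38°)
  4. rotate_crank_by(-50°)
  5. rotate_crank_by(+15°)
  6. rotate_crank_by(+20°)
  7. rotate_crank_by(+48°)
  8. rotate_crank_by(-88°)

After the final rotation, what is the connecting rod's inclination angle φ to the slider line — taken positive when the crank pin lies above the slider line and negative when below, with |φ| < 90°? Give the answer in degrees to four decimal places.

set_geometry: r = 38 mm, L = 215 mm, e = 19 mm; θ ← 0°
rotate_crank_by(-85°): θ ← 0° -85° = -85°
rotate_crank_by(+38°): θ ← -85° +38° = -47°
rotate_crank_by(-50°): θ ← -47° -50° = -97°
rotate_crank_by(+15°): θ ← -97° +15° = -82°
rotate_crank_by(+20°): θ ← -82° +20° = -62°
rotate_crank_by(+48°): θ ← -62° +48° = -14°
rotate_crank_by(-88°): θ ← -14° -88° = -102°
crank pin P = (r cos θ, r sin θ) = (-7.900644, -37.169609)
h = r sin θ − e = -37.169609 − 19 = -56.169609
sin φ = h / L = -56.169609 / 215 = -0.26125399
φ = arcsin(-0.26125399) = -15.144483°

-15.1445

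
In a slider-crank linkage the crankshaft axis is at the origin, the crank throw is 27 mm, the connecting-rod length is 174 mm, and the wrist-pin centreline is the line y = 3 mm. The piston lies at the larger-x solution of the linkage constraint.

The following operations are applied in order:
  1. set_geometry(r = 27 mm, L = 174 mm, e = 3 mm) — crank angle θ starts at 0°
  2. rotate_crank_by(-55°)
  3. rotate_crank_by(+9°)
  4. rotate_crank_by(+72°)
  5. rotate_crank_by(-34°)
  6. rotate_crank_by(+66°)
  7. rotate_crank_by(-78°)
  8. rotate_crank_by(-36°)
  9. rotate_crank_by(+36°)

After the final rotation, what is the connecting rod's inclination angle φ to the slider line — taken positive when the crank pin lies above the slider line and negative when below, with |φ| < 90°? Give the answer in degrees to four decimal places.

set_geometry: r = 27 mm, L = 174 mm, e = 3 mm; θ ← 0°
rotate_crank_by(-55°): θ ← 0° -55° = -55°
rotate_crank_by(+9°): θ ← -55° +9° = -46°
rotate_crank_by(+72°): θ ← -46° +72° = 26°
rotate_crank_by(-34°): θ ← 26° -34° = -8°
rotate_crank_by(+66°): θ ← -8° +66° = 58°
rotate_crank_by(-78°): θ ← 58° -78° = -20°
rotate_crank_by(-36°): θ ← -20° -36° = -56°
rotate_crank_by(+36°): θ ← -56° +36° = -20°
crank pin P = (r cos θ, r sin θ) = (25.371701, -9.234544)
h = r sin θ − e = -9.234544 − 3 = -12.234544
sin φ = h / L = -12.234544 / 174 = -0.07031347
φ = arcsin(-0.07031347) = -4.031992°

-4.0320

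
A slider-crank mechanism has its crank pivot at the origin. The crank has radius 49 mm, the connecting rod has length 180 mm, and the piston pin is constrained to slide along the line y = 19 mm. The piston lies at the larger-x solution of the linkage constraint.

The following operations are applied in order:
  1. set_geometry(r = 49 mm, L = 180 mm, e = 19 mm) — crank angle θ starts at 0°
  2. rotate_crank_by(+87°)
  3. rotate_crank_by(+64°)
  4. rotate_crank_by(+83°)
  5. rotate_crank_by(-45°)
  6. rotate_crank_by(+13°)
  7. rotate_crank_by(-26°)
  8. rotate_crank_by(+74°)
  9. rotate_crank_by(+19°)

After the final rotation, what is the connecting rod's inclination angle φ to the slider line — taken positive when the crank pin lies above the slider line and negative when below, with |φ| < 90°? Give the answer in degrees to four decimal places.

set_geometry: r = 49 mm, L = 180 mm, e = 19 mm; θ ← 0°
rotate_crank_by(+87°): θ ← 0° +87° = 87°
rotate_crank_by(+64°): θ ← 87° +64° = 151°
rotate_crank_by(+83°): θ ← 151° +83° = 234°
rotate_crank_by(-45°): θ ← 234° -45° = 189°
rotate_crank_by(+13°): θ ← 189° +13° = 202°
rotate_crank_by(-26°): θ ← 202° -26° = 176°
rotate_crank_by(+74°): θ ← 176° +74° = 250°
rotate_crank_by(+19°): θ ← 250° +19° = 269°
crank pin P = (r cos θ, r sin θ) = (-0.855168, -48.992537)
h = r sin θ − e = -48.992537 − 19 = -67.992537
sin φ = h / L = -67.992537 / 180 = -0.37773632
φ = arcsin(-0.37773632) = -22.193535°

-22.1935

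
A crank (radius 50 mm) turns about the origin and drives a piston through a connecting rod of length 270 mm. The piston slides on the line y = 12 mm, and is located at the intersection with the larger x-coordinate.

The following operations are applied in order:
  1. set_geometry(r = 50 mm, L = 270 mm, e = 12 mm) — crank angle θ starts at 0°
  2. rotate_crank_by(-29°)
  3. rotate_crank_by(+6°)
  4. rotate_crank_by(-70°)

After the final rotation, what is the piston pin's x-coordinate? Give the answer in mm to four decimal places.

260.1844

set_geometry: r = 50 mm, L = 270 mm, e = 12 mm; θ ← 0°
rotate_crank_by(-29°): θ ← 0° -29° = -29°
rotate_crank_by(+6°): θ ← -29° +6° = -23°
rotate_crank_by(-70°): θ ← -23° -70° = -93°
crank pin P = (r cos θ, r sin θ) = (-2.616798, -49.931477)
h = r sin θ − e = -49.931477 − 12 = -61.931477
x = r cos θ + √(L² − h²) = -2.616798 + √(72900.0 − 3835.5078) = -2.616798 + 262.801241 = 260.184443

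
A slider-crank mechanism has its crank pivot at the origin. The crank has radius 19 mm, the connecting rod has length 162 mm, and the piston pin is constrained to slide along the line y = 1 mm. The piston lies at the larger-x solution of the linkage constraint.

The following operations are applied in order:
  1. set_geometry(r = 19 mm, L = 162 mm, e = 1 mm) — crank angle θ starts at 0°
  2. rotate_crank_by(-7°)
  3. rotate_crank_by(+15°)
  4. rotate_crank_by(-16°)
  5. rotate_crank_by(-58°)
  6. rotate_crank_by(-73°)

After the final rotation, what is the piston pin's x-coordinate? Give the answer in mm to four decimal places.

set_geometry: r = 19 mm, L = 162 mm, e = 1 mm; θ ← 0°
rotate_crank_by(-7°): θ ← 0° -7° = -7°
rotate_crank_by(+15°): θ ← -7° +15° = 8°
rotate_crank_by(-16°): θ ← 8° -16° = -8°
rotate_crank_by(-58°): θ ← -8° -58° = -66°
rotate_crank_by(-73°): θ ← -66° -73° = -139°
crank pin P = (r cos θ, r sin θ) = (-14.339482, -12.465122)
h = r sin θ − e = -12.465122 − 1 = -13.465122
x = r cos θ + √(L² − h²) = -14.339482 + √(26244.0 − 181.3095) = -14.339482 + 161.439433 = 147.099951

147.1000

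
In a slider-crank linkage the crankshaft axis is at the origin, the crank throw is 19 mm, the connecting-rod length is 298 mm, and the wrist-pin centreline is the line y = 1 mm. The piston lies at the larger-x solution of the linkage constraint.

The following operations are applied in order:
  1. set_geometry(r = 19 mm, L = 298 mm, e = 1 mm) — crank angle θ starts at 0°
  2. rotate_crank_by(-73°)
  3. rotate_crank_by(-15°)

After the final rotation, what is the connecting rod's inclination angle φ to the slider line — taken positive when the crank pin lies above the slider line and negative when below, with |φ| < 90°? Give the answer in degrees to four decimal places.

-3.8460

set_geometry: r = 19 mm, L = 298 mm, e = 1 mm; θ ← 0°
rotate_crank_by(-73°): θ ← 0° -73° = -73°
rotate_crank_by(-15°): θ ← -73° -15° = -88°
crank pin P = (r cos θ, r sin θ) = (0.663090, -18.988426)
h = r sin θ − e = -18.988426 − 1 = -19.988426
sin φ = h / L = -19.988426 / 298 = -0.06707525
φ = arcsin(-0.06707525) = -3.846017°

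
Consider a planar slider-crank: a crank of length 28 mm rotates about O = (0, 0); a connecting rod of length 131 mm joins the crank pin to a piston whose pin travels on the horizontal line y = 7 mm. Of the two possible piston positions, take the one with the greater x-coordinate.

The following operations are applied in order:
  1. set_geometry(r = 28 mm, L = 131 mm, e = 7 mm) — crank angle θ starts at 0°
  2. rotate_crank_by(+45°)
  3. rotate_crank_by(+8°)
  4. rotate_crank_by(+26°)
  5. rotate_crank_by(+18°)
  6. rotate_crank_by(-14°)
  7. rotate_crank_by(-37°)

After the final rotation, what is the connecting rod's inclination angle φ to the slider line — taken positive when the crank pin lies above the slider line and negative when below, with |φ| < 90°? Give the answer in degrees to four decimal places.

set_geometry: r = 28 mm, L = 131 mm, e = 7 mm; θ ← 0°
rotate_crank_by(+45°): θ ← 0° +45° = 45°
rotate_crank_by(+8°): θ ← 45° +8° = 53°
rotate_crank_by(+26°): θ ← 53° +26° = 79°
rotate_crank_by(+18°): θ ← 79° +18° = 97°
rotate_crank_by(-14°): θ ← 97° -14° = 83°
rotate_crank_by(-37°): θ ← 83° -37° = 46°
crank pin P = (r cos θ, r sin θ) = (19.450434, 20.141514)
h = r sin θ − e = 20.141514 − 7 = 13.141514
sin φ = h / L = 13.141514 / 131 = 0.10031690
φ = arcsin(0.10031690) = 5.757419°

5.7574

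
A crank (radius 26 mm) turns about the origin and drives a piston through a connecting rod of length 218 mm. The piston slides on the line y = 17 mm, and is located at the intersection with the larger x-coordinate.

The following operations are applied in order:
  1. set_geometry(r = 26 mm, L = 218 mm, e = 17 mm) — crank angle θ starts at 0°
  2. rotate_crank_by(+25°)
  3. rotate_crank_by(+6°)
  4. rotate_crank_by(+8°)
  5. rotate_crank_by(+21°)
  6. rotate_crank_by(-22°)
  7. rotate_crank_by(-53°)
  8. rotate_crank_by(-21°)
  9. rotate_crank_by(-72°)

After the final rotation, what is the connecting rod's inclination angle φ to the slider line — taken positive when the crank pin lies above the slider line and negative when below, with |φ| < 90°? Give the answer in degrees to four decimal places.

-11.0351

set_geometry: r = 26 mm, L = 218 mm, e = 17 mm; θ ← 0°
rotate_crank_by(+25°): θ ← 0° +25° = 25°
rotate_crank_by(+6°): θ ← 25° +6° = 31°
rotate_crank_by(+8°): θ ← 31° +8° = 39°
rotate_crank_by(+21°): θ ← 39° +21° = 60°
rotate_crank_by(-22°): θ ← 60° -22° = 38°
rotate_crank_by(-53°): θ ← 38° -53° = -15°
rotate_crank_by(-21°): θ ← -15° -21° = -36°
rotate_crank_by(-72°): θ ← -36° -72° = -108°
crank pin P = (r cos θ, r sin θ) = (-8.034442, -24.727469)
h = r sin θ − e = -24.727469 − 17 = -41.727469
sin φ = h / L = -41.727469 / 218 = -0.19141041
φ = arcsin(-0.19141041) = -11.035106°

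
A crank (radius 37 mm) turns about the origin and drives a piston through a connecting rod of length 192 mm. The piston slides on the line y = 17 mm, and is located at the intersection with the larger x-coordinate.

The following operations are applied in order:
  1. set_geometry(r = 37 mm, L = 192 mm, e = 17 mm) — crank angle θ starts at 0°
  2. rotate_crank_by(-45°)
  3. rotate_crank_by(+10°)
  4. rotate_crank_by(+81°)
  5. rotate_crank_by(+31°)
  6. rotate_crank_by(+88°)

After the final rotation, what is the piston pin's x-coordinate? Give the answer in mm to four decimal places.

156.1172

set_geometry: r = 37 mm, L = 192 mm, e = 17 mm; θ ← 0°
rotate_crank_by(-45°): θ ← 0° -45° = -45°
rotate_crank_by(+10°): θ ← -45° +10° = -35°
rotate_crank_by(+81°): θ ← -35° +81° = 46°
rotate_crank_by(+31°): θ ← 46° +31° = 77°
rotate_crank_by(+88°): θ ← 77° +88° = 165°
crank pin P = (r cos θ, r sin θ) = (-35.739256, 9.576305)
h = r sin θ − e = 9.576305 − 17 = -7.423695
x = r cos θ + √(L² − h²) = -35.739256 + √(36864.0 − 55.1113) = -35.739256 + 191.856427 = 156.117172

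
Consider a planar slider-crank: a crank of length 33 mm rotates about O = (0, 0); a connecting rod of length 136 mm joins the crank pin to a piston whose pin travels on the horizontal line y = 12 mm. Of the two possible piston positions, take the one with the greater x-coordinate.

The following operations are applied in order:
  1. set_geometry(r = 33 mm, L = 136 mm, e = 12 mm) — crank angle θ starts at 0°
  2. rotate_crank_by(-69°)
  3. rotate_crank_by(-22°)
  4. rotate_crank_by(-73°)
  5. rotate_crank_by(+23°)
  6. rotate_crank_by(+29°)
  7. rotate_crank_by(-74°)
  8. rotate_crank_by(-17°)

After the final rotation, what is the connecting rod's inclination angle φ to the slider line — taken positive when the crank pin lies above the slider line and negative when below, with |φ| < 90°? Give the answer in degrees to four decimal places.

set_geometry: r = 33 mm, L = 136 mm, e = 12 mm; θ ← 0°
rotate_crank_by(-69°): θ ← 0° -69° = -69°
rotate_crank_by(-22°): θ ← -69° -22° = -91°
rotate_crank_by(-73°): θ ← -91° -73° = -164°
rotate_crank_by(+23°): θ ← -164° +23° = -141°
rotate_crank_by(+29°): θ ← -141° +29° = -112°
rotate_crank_by(-74°): θ ← -112° -74° = -186°
rotate_crank_by(-17°): θ ← -186° -17° = -203°
crank pin P = (r cos θ, r sin θ) = (-30.376660, 12.894127)
h = r sin θ − e = 12.894127 − 12 = 0.894127
sin φ = h / L = 0.894127 / 136 = 0.00657447
φ = arcsin(0.00657447) = 0.376692°

0.3767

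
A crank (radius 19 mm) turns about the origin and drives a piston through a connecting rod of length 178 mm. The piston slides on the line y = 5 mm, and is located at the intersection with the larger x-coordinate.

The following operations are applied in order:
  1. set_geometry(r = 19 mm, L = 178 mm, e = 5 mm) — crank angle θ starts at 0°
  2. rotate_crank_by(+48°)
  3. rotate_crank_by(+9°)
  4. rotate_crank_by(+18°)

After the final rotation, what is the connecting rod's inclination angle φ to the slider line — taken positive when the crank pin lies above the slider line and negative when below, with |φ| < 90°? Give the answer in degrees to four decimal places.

4.3021

set_geometry: r = 19 mm, L = 178 mm, e = 5 mm; θ ← 0°
rotate_crank_by(+48°): θ ← 0° +48° = 48°
rotate_crank_by(+9°): θ ← 48° +9° = 57°
rotate_crank_by(+18°): θ ← 57° +18° = 75°
crank pin P = (r cos θ, r sin θ) = (4.917562, 18.352591)
h = r sin θ − e = 18.352591 − 5 = 13.352591
sin φ = h / L = 13.352591 / 178 = 0.07501455
φ = arcsin(0.07501455) = 4.302059°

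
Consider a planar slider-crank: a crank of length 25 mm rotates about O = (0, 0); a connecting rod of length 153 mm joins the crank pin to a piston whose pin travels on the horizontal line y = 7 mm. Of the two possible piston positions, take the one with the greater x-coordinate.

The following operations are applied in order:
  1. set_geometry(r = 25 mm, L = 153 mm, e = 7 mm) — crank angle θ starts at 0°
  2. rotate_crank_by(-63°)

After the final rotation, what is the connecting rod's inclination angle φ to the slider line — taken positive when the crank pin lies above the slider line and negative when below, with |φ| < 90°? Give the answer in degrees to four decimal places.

-11.0310

set_geometry: r = 25 mm, L = 153 mm, e = 7 mm; θ ← 0°
rotate_crank_by(-63°): θ ← 0° -63° = -63°
crank pin P = (r cos θ, r sin θ) = (11.349762, -22.275163)
h = r sin θ − e = -22.275163 − 7 = -29.275163
sin φ = h / L = -29.275163 / 153 = -0.19134094
φ = arcsin(-0.19134094) = -11.031050°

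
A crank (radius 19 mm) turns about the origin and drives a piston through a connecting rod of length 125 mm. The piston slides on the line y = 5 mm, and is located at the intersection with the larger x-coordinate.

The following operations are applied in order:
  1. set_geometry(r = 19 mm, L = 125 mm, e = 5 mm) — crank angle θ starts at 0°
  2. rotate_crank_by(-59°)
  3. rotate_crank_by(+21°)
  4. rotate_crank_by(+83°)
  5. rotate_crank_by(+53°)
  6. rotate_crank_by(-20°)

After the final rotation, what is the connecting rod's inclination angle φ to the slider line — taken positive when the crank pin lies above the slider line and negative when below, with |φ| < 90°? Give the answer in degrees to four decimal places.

6.2391

set_geometry: r = 19 mm, L = 125 mm, e = 5 mm; θ ← 0°
rotate_crank_by(-59°): θ ← 0° -59° = -59°
rotate_crank_by(+21°): θ ← -59° +21° = -38°
rotate_crank_by(+83°): θ ← -38° +83° = 45°
rotate_crank_by(+53°): θ ← 45° +53° = 98°
rotate_crank_by(-20°): θ ← 98° -20° = 78°
crank pin P = (r cos θ, r sin θ) = (3.950322, 18.584804)
h = r sin θ − e = 18.584804 − 5 = 13.584804
sin φ = h / L = 13.584804 / 125 = 0.10867844
φ = arcsin(0.10867844) = 6.239139°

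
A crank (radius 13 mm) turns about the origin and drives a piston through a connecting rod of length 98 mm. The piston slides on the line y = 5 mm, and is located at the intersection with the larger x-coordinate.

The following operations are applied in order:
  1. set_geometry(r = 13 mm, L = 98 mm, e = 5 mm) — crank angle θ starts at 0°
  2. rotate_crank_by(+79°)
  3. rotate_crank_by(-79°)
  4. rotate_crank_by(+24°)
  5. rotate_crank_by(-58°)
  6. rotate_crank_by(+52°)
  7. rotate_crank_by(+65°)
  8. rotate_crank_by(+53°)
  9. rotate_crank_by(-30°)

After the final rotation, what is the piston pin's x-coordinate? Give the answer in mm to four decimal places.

set_geometry: r = 13 mm, L = 98 mm, e = 5 mm; θ ← 0°
rotate_crank_by(+79°): θ ← 0° +79° = 79°
rotate_crank_by(-79°): θ ← 79° -79° = 0°
rotate_crank_by(+24°): θ ← 0° +24° = 24°
rotate_crank_by(-58°): θ ← 24° -58° = -34°
rotate_crank_by(+52°): θ ← -34° +52° = 18°
rotate_crank_by(+65°): θ ← 18° +65° = 83°
rotate_crank_by(+53°): θ ← 83° +53° = 136°
rotate_crank_by(-30°): θ ← 136° -30° = 106°
crank pin P = (r cos θ, r sin θ) = (-3.583286, 12.496402)
h = r sin θ − e = 12.496402 − 5 = 7.496402
x = r cos θ + √(L² − h²) = -3.583286 + √(9604.0 − 56.1960) = -3.583286 + 97.712865 = 94.129579

94.1296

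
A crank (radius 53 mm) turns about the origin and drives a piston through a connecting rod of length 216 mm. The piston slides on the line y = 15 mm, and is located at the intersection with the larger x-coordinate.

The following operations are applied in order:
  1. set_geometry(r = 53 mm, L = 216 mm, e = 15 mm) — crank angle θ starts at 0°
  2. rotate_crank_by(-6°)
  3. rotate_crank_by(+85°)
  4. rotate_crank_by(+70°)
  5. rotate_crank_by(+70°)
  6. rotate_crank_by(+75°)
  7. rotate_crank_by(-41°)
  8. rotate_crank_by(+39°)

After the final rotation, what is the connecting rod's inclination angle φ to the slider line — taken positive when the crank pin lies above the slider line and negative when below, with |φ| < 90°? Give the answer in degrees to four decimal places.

-17.2744

set_geometry: r = 53 mm, L = 216 mm, e = 15 mm; θ ← 0°
rotate_crank_by(-6°): θ ← 0° -6° = -6°
rotate_crank_by(+85°): θ ← -6° +85° = 79°
rotate_crank_by(+70°): θ ← 79° +70° = 149°
rotate_crank_by(+70°): θ ← 149° +70° = 219°
rotate_crank_by(+75°): θ ← 219° +75° = 294°
rotate_crank_by(-41°): θ ← 294° -41° = 253°
rotate_crank_by(+39°): θ ← 253° +39° = 292°
crank pin P = (r cos θ, r sin θ) = (19.854149, -49.140744)
h = r sin θ − e = -49.140744 − 15 = -64.140744
sin φ = h / L = -64.140744 / 216 = -0.29694789
φ = arcsin(-0.29694789) = -17.274378°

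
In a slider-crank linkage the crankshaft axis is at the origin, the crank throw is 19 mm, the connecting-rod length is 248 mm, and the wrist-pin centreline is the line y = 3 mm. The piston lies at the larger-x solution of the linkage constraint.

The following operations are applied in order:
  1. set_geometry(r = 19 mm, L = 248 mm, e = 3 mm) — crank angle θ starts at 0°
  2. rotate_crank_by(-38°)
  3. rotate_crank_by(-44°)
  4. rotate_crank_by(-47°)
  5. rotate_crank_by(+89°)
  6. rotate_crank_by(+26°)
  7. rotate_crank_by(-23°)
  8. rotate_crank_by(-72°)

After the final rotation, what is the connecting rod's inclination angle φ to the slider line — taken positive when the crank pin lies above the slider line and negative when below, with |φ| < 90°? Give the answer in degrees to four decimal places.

-4.8493

set_geometry: r = 19 mm, L = 248 mm, e = 3 mm; θ ← 0°
rotate_crank_by(-38°): θ ← 0° -38° = -38°
rotate_crank_by(-44°): θ ← -38° -44° = -82°
rotate_crank_by(-47°): θ ← -82° -47° = -129°
rotate_crank_by(+89°): θ ← -129° +89° = -40°
rotate_crank_by(+26°): θ ← -40° +26° = -14°
rotate_crank_by(-23°): θ ← -14° -23° = -37°
rotate_crank_by(-72°): θ ← -37° -72° = -109°
crank pin P = (r cos θ, r sin θ) = (-6.185795, -17.964853)
h = r sin θ − e = -17.964853 − 3 = -20.964853
sin φ = h / L = -20.964853 / 248 = -0.08453570
φ = arcsin(-0.08453570) = -4.849326°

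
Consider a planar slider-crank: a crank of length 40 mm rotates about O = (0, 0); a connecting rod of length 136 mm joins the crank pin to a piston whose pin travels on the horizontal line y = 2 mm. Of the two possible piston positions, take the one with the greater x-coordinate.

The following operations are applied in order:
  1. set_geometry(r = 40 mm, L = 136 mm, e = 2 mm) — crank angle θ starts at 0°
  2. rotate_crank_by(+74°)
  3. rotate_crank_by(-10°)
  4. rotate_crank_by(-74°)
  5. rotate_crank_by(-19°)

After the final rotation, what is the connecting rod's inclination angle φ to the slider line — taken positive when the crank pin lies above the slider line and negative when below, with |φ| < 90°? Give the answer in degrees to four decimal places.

-9.0500

set_geometry: r = 40 mm, L = 136 mm, e = 2 mm; θ ← 0°
rotate_crank_by(+74°): θ ← 0° +74° = 74°
rotate_crank_by(-10°): θ ← 74° -10° = 64°
rotate_crank_by(-74°): θ ← 64° -74° = -10°
rotate_crank_by(-19°): θ ← -10° -19° = -29°
crank pin P = (r cos θ, r sin θ) = (34.984788, -19.392385)
h = r sin θ − e = -19.392385 − 2 = -21.392385
sin φ = h / L = -21.392385 / 136 = -0.15729695
φ = arcsin(-0.15729695) = -9.050036°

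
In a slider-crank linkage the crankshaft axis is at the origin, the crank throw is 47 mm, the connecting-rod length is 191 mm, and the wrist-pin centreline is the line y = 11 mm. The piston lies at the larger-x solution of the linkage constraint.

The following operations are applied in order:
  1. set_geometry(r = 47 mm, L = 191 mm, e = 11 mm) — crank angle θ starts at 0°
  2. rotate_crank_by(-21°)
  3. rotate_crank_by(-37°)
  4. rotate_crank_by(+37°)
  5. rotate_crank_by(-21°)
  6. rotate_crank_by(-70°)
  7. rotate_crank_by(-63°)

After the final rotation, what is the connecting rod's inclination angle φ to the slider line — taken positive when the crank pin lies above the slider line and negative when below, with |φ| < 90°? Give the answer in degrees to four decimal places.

-4.5333

set_geometry: r = 47 mm, L = 191 mm, e = 11 mm; θ ← 0°
rotate_crank_by(-21°): θ ← 0° -21° = -21°
rotate_crank_by(-37°): θ ← -21° -37° = -58°
rotate_crank_by(+37°): θ ← -58° +37° = -21°
rotate_crank_by(-21°): θ ← -21° -21° = -42°
rotate_crank_by(-70°): θ ← -42° -70° = -112°
rotate_crank_by(-63°): θ ← -112° -63° = -175°
crank pin P = (r cos θ, r sin θ) = (-46.821151, -4.096320)
h = r sin θ − e = -4.096320 − 11 = -15.096320
sin φ = h / L = -15.096320 / 191 = -0.07903832
φ = arcsin(-0.07903832) = -4.533291°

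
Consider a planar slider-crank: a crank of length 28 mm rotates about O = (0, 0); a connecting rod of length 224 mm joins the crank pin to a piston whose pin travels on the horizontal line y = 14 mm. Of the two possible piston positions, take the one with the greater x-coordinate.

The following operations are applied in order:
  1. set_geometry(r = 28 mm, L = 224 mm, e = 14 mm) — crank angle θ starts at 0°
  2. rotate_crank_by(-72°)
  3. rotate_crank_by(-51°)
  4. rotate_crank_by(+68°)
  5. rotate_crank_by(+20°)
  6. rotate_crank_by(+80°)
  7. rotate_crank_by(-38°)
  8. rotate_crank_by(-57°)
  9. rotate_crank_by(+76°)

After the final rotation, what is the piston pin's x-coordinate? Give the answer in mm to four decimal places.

249.1596

set_geometry: r = 28 mm, L = 224 mm, e = 14 mm; θ ← 0°
rotate_crank_by(-72°): θ ← 0° -72° = -72°
rotate_crank_by(-51°): θ ← -72° -51° = -123°
rotate_crank_by(+68°): θ ← -123° +68° = -55°
rotate_crank_by(+20°): θ ← -55° +20° = -35°
rotate_crank_by(+80°): θ ← -35° +80° = 45°
rotate_crank_by(-38°): θ ← 45° -38° = 7°
rotate_crank_by(-57°): θ ← 7° -57° = -50°
rotate_crank_by(+76°): θ ← -50° +76° = 26°
crank pin P = (r cos θ, r sin θ) = (25.166233, 12.274392)
h = r sin θ − e = 12.274392 − 14 = -1.725608
x = r cos θ + √(L² − h²) = 25.166233 + √(50176.0 − 2.9777) = 25.166233 + 223.993353 = 249.159586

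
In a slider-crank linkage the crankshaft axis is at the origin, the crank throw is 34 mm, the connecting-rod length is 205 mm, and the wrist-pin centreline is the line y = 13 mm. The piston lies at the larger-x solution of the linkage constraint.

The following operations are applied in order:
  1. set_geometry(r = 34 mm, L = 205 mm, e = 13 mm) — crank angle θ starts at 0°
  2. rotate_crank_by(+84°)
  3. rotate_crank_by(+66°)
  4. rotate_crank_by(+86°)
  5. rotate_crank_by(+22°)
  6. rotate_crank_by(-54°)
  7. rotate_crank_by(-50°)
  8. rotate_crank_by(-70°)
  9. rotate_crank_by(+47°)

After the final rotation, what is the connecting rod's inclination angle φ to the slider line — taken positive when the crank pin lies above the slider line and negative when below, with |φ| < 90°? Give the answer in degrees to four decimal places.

set_geometry: r = 34 mm, L = 205 mm, e = 13 mm; θ ← 0°
rotate_crank_by(+84°): θ ← 0° +84° = 84°
rotate_crank_by(+66°): θ ← 84° +66° = 150°
rotate_crank_by(+86°): θ ← 150° +86° = 236°
rotate_crank_by(+22°): θ ← 236° +22° = 258°
rotate_crank_by(-54°): θ ← 258° -54° = 204°
rotate_crank_by(-50°): θ ← 204° -50° = 154°
rotate_crank_by(-70°): θ ← 154° -70° = 84°
rotate_crank_by(+47°): θ ← 84° +47° = 131°
crank pin P = (r cos θ, r sin θ) = (-22.306007, 25.660126)
h = r sin θ − e = 25.660126 − 13 = 12.660126
sin φ = h / L = 12.660126 / 205 = 0.06175671
φ = arcsin(0.06175671) = 3.540652°

3.5407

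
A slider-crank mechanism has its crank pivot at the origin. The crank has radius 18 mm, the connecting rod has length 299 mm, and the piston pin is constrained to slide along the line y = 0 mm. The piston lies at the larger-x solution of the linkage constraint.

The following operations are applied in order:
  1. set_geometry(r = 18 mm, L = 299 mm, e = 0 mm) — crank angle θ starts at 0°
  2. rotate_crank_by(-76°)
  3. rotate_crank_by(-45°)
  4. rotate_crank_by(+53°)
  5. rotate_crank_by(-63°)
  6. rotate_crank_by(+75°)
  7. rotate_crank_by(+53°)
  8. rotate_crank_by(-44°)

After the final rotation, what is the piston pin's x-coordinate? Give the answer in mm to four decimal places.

310.9860

set_geometry: r = 18 mm, L = 299 mm, e = 0 mm; θ ← 0°
rotate_crank_by(-76°): θ ← 0° -76° = -76°
rotate_crank_by(-45°): θ ← -76° -45° = -121°
rotate_crank_by(+53°): θ ← -121° +53° = -68°
rotate_crank_by(-63°): θ ← -68° -63° = -131°
rotate_crank_by(+75°): θ ← -131° +75° = -56°
rotate_crank_by(+53°): θ ← -56° +53° = -3°
rotate_crank_by(-44°): θ ← -3° -44° = -47°
crank pin P = (r cos θ, r sin θ) = (12.275970, -13.164367)
h = r sin θ − e = -13.164367 − 0 = -13.164367
x = r cos θ + √(L² − h²) = 12.275970 + √(89401.0 − 173.3005) = 12.275970 + 298.710059 = 310.986030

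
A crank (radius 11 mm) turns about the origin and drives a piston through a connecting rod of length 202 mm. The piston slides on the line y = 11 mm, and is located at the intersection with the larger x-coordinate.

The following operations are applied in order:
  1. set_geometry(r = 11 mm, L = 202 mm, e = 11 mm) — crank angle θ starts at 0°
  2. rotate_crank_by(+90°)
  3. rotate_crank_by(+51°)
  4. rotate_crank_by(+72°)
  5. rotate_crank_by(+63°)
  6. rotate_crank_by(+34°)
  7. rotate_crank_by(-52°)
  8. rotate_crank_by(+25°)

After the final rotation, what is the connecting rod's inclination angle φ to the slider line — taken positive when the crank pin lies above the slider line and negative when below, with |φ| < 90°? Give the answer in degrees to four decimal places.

-6.1721

set_geometry: r = 11 mm, L = 202 mm, e = 11 mm; θ ← 0°
rotate_crank_by(+90°): θ ← 0° +90° = 90°
rotate_crank_by(+51°): θ ← 90° +51° = 141°
rotate_crank_by(+72°): θ ← 141° +72° = 213°
rotate_crank_by(+63°): θ ← 213° +63° = 276°
rotate_crank_by(+34°): θ ← 276° +34° = 310°
rotate_crank_by(-52°): θ ← 310° -52° = 258°
rotate_crank_by(+25°): θ ← 258° +25° = 283°
crank pin P = (r cos θ, r sin θ) = (2.474462, -10.718071)
h = r sin θ − e = -10.718071 − 11 = -21.718071
sin φ = h / L = -21.718071 / 202 = -0.10751520
φ = arcsin(-0.10751520) = -6.172098°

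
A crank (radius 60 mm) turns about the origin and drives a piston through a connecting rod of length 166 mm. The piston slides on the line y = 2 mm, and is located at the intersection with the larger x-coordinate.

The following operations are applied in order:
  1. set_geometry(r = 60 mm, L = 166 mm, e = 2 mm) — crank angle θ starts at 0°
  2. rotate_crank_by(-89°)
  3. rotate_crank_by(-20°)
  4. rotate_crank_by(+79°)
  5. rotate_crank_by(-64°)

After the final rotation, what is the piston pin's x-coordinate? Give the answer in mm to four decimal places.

set_geometry: r = 60 mm, L = 166 mm, e = 2 mm; θ ← 0°
rotate_crank_by(-89°): θ ← 0° -89° = -89°
rotate_crank_by(-20°): θ ← -89° -20° = -109°
rotate_crank_by(+79°): θ ← -109° +79° = -30°
rotate_crank_by(-64°): θ ← -30° -64° = -94°
crank pin P = (r cos θ, r sin θ) = (-4.185388, -59.853843)
h = r sin θ − e = -59.853843 − 2 = -61.853843
x = r cos θ + √(L² − h²) = -4.185388 + √(27556.0 − 3825.8979) = -4.185388 + 154.045779 = 149.860391

149.8604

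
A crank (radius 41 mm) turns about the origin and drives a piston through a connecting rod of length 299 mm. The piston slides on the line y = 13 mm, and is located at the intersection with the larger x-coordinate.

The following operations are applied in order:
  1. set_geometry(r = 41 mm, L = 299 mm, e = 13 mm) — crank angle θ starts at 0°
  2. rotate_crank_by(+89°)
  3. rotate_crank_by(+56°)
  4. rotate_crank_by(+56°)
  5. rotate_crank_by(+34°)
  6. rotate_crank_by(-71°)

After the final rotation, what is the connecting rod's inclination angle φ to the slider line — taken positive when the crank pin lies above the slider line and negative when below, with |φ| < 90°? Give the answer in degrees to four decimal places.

-0.3255

set_geometry: r = 41 mm, L = 299 mm, e = 13 mm; θ ← 0°
rotate_crank_by(+89°): θ ← 0° +89° = 89°
rotate_crank_by(+56°): θ ← 89° +56° = 145°
rotate_crank_by(+56°): θ ← 145° +56° = 201°
rotate_crank_by(+34°): θ ← 201° +34° = 235°
rotate_crank_by(-71°): θ ← 235° -71° = 164°
crank pin P = (r cos θ, r sin θ) = (-39.411730, 11.301132)
h = r sin θ − e = 11.301132 − 13 = -1.698868
sin φ = h / L = -1.698868 / 299 = -0.00568183
φ = arcsin(-0.00568183) = -0.325547°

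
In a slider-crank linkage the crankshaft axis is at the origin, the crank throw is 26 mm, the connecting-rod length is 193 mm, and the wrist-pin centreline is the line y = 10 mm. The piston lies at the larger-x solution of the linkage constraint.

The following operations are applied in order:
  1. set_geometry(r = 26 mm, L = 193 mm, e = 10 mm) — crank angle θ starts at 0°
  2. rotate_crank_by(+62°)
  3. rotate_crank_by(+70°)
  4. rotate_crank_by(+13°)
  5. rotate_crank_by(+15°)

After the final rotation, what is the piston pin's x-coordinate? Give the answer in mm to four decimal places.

168.5648

set_geometry: r = 26 mm, L = 193 mm, e = 10 mm; θ ← 0°
rotate_crank_by(+62°): θ ← 0° +62° = 62°
rotate_crank_by(+70°): θ ← 62° +70° = 132°
rotate_crank_by(+13°): θ ← 132° +13° = 145°
rotate_crank_by(+15°): θ ← 145° +15° = 160°
crank pin P = (r cos θ, r sin θ) = (-24.432008, 8.892524)
h = r sin θ − e = 8.892524 − 10 = -1.107476
x = r cos θ + √(L² − h²) = -24.432008 + √(37249.0 − 1.2265) = -24.432008 + 192.996823 = 168.564814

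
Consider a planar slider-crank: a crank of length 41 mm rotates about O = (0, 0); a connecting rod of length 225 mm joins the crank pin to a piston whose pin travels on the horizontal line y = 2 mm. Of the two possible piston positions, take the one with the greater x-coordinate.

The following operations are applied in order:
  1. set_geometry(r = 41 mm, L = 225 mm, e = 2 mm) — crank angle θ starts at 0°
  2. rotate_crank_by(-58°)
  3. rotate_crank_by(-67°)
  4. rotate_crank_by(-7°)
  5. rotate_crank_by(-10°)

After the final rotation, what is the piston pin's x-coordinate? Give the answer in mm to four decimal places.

set_geometry: r = 41 mm, L = 225 mm, e = 2 mm; θ ← 0°
rotate_crank_by(-58°): θ ← 0° -58° = -58°
rotate_crank_by(-67°): θ ← -58° -67° = -125°
rotate_crank_by(-7°): θ ← -125° -7° = -132°
rotate_crank_by(-10°): θ ← -132° -10° = -142°
crank pin P = (r cos θ, r sin θ) = (-32.308441, -25.242120)
h = r sin θ − e = -25.242120 − 2 = -27.242120
x = r cos θ + √(L² − h²) = -32.308441 + √(50625.0 − 742.1331) = -32.308441 + 223.344727 = 191.036286

191.0363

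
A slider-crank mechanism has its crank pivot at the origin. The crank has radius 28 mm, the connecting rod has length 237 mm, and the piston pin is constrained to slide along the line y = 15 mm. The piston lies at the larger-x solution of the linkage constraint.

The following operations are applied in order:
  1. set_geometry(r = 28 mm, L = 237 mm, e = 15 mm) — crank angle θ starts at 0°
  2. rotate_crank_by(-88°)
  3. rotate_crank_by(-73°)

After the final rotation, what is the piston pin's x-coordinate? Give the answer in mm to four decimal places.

209.2953

set_geometry: r = 28 mm, L = 237 mm, e = 15 mm; θ ← 0°
rotate_crank_by(-88°): θ ← 0° -88° = -88°
rotate_crank_by(-73°): θ ← -88° -73° = -161°
crank pin P = (r cos θ, r sin θ) = (-26.474520, -9.115908)
h = r sin θ − e = -9.115908 − 15 = -24.115908
x = r cos θ + √(L² − h²) = -26.474520 + √(56169.0 − 581.5770) = -26.474520 + 235.769852 = 209.295332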